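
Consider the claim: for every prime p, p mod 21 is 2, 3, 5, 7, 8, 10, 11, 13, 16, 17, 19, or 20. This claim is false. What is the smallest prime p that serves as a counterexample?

p = 43

Check each prime p in order until the claim fails.
For p = 2, 3, 5, 7, …, 31, 37, 41 the conclusion holds.
p = 43: 43 mod 21 = 1 — not in {2, 3, 5, 7, 8, 10, 11, 13, 16, 17, 19, 20}.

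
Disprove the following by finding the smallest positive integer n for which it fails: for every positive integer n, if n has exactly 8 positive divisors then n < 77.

n = 78

For n = 24, 30, 40, 42, 54, 56, 66, 70 the conclusion holds.
n = 78: τ(78) = 8; 78 ≥ 77.
Hence n = 78 is a counterexample.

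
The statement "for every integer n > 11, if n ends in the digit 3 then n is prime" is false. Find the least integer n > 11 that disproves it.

n = 33

A counterexample is any integer n > 11 such that n ends in the digit 3 but n is not prime; we check each in order.
n = 13: 13 ends in 3 and is prime.
n = 23: 23 ends in 3 and is prime.
n = 33: 33 ends in 3; 33 = 3 × 11, composite.
Thus n = 33 disproves the claim, and no smaller n works.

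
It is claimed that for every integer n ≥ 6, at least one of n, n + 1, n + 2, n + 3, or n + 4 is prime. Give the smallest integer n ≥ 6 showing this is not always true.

n = 24

A counterexample is any integer n ≥ 6 such that n, n + 1, n + 2, n + 3, n + 4 are all composite; we check each in order.
For n = 6, 7, 8, 9, …, 21, 22, 23 the conclusion holds.
n = 24: 24 = 2 × 12; 25 = 5 × 5; 26 = 2 × 13; 27 = 3 × 9; 28 = 2 × 14 — all composite.
So n = 24 is the smallest counterexample.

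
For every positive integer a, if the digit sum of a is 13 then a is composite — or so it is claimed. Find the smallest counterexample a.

a = 49: digit sum 13; 49 is composite.
a = 58: digit sum 13; 58 is composite.
a = 67: digit sum 13; 67 is prime, not composite.
Hence a = 67 is a counterexample.

a = 67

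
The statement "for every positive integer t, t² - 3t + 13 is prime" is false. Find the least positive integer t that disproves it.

A counterexample is any positive integer t such that t² - 3t + 13 is not prime; we check each in order.
The first 11 eligible values, up to t = 11, all satisfy the conclusion.
t = 12: t² - 3t + 13 = 121 = 11 × 11, composite.
So t = 12 is the smallest counterexample.

t = 12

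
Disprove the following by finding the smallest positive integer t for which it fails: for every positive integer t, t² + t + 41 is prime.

t = 40

For t = 1, 2, 3, 4, …, 37, 38, 39 the conclusion holds.
t = 40: t² + t + 41 = 1681 = 41 × 41, composite.
Thus t = 40 disproves the claim, and no smaller t works.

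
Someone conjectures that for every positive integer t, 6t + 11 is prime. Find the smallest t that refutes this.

t = 4

Check each positive integer t in order until 6t + 11 is not prime.
For t = 1, 2, 3 the conclusion holds.
t = 4: 6t + 11 = 35 = 5 × 7, composite.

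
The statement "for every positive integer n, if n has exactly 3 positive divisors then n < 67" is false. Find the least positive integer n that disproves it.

For n = 4, 9, 25, 49 the conclusion holds.
n = 121: τ(121) = 3; 121 ≥ 67.
Hence n = 121 is a counterexample.

n = 121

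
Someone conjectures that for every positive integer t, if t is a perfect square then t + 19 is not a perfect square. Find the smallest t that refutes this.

t = 81

The first 8 eligible values, up to t = 64, all satisfy the conclusion.
t = 81: 81 = 9² and 81 + 19 = 100 = 10².
Thus t = 81 disproves the claim, and no smaller t works.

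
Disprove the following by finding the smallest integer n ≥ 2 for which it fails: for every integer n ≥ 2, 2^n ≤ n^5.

A counterexample is any integer n ≥ 2 such that 2^n > n^5; we check each in order.
For n = 2, 3, 4, 5, …, 20, 21, 22 the conclusion holds.
n = 23: 2^n = 8388608 and n^5 = 6436343, so 8388608 > 6436343.

n = 23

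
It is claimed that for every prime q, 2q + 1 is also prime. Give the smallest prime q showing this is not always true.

q = 7

For q = 2, 3, 5 the conclusion holds.
q = 7: 2q + 1 = 15 = 3 × 5, not prime.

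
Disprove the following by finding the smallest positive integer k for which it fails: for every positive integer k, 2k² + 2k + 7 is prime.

k = 6

Check each positive integer k in order until 2k² + 2k + 7 is not prime.
For k = 1, 2, 3, 4, 5 the conclusion holds.
k = 6: 2k² + 2k + 7 = 91 = 7 × 13, composite.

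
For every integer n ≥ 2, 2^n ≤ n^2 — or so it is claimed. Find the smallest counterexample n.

n = 5

We need the least integer n ≥ 2 for which 2^n > n^2.
n = 2: 2^n = 4 and n^2 = 4, so 4 ≤ 4.
n = 3: 2^n = 8 and n^2 = 9, so 8 ≤ 9.
n = 4: 2^n = 16 and n^2 = 16, so 16 ≤ 16.
n = 5: 2^n = 32 and n^2 = 25, so 32 > 25.
So n = 5 is the smallest counterexample.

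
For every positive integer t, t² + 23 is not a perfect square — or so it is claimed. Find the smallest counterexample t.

The first 10 eligible values, up to t = 10, all satisfy the conclusion.
t = 11: 11² + 23 = 144 = 12², a perfect square.
So t = 11 is the smallest counterexample.

t = 11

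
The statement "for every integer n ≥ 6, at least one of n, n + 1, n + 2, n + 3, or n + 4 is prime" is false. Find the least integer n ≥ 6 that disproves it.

n = 24

A counterexample is any integer n ≥ 6 such that n, n + 1, n + 2, n + 3, n + 4 are all composite; we check each in order.
The first 18 eligible values, up to n = 23, all satisfy the conclusion.
n = 24: 24 = 2 × 12; 25 = 5 × 5; 26 = 2 × 13; 27 = 3 × 9; 28 = 2 × 14 — all composite.
So n = 24 is the smallest counterexample.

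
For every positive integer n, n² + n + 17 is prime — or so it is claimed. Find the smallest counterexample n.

The first 15 eligible values, up to n = 15, all satisfy the conclusion.
n = 16: n² + n + 17 = 289 = 17 × 17, composite.

n = 16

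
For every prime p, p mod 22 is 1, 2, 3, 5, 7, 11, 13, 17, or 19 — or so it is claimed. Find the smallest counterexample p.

p = 31

We need the least prime p for which the claim fails.
The first 10 eligible values, up to p = 29, all satisfy the conclusion.
p = 31: 31 mod 22 = 9 — not in {1, 2, 3, 5, 7, 11, 13, 17, 19}.
Hence p = 31 is a counterexample.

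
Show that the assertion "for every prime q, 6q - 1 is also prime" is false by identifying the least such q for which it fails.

Check each prime q in order until 6q - 1 is not prime.
The first 4 eligible values, up to q = 7, all satisfy the conclusion.
q = 11: 6q - 1 = 65 = 5 × 13, not prime.

q = 11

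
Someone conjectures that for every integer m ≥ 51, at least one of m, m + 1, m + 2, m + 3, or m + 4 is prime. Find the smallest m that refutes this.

We need the least integer m ≥ 51 for which m, m + 1, m + 2, m + 3, m + 4 are all composite.
For m = 51, 52, 53 the conclusion holds.
m = 54: 54 = 2 × 27; 55 = 5 × 11; 56 = 2 × 28; 57 = 3 × 19; 58 = 2 × 29 — all composite.
So m = 54 is the smallest counterexample.

m = 54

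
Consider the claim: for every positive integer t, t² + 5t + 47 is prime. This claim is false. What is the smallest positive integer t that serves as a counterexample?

A counterexample is any positive integer t such that t² + 5t + 47 is not prime; we check each in order.
For t = 1, 2, 3, 4, …, 35, 36, 37 the conclusion holds.
t = 38: t² + 5t + 47 = 1681 = 41 × 41, composite.
Thus t = 38 disproves the claim, and no smaller t works.

t = 38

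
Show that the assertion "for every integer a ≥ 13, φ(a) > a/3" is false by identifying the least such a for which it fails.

We need the least integer a ≥ 13 for which the claim fails.
a = 13: φ(13) = 12 and 13/3 = 13/3, so φ(13) > 13/3.
a = 14: φ(14) = 6 and 14/3 = 14/3, so φ(14) > 14/3.
a = 15: φ(15) = 8 and 15/3 = 5, so φ(15) > 15/3.
a = 16: φ(16) = 8 and 16/3 = 16/3, so φ(16) > 16/3.
a = 17: φ(17) = 16 and 17/3 = 17/3, so φ(17) > 17/3.
a = 18: φ(18) = 6 and 18/3 = 6, so φ(18) ≤ 18/3.
Hence a = 18 is a counterexample.

a = 18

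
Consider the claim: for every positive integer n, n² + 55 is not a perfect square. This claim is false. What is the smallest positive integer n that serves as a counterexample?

For n = 1, 2 the conclusion holds.
n = 3: 3² + 55 = 64 = 8², a perfect square.
So n = 3 is the smallest counterexample.

n = 3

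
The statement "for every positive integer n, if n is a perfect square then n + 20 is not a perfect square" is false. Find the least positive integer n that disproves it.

Check each positive integer n in order until n is a perfect square but n + 20 is a perfect square.
For n = 1, 4, 9 the conclusion holds.
n = 16: 16 = 4² and 16 + 20 = 36 = 6².
Hence n = 16 is a counterexample.

n = 16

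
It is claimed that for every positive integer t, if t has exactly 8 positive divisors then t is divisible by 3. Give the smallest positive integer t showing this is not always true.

t = 40

We need the least positive integer t for which t has exactly 8 positive divisors but t is not divisible by 3.
For t = 24, 30 the conclusion holds.
t = 40: τ(40) = 8; 40 mod 3 = 1.
Thus t = 40 disproves the claim, and no smaller t works.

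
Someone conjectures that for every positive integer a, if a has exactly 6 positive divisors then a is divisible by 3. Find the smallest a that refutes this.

Check each positive integer a in order until a has exactly 6 positive divisors but a is not divisible by 3.
a = 12: τ(12) = 6; 12 mod 3 = 0.
a = 18: τ(18) = 6; 18 mod 3 = 0.
a = 20: τ(20) = 6; 20 mod 3 = 2.
So a = 20 is the smallest counterexample.

a = 20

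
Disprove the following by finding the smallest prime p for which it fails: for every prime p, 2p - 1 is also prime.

Check each prime p in order until 2p - 1 is not prime.
For p = 2, 3 the conclusion holds.
p = 5: 2p - 1 = 9 = 3 × 3, not prime.

p = 5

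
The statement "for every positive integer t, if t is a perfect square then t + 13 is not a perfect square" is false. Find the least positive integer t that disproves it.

We need the least positive integer t for which t is a perfect square but t + 13 is a perfect square.
For t = 1, 4, 9, 16, 25 the conclusion holds.
t = 36: 36 = 6² and 36 + 13 = 49 = 7².
Thus t = 36 disproves the claim, and no smaller t works.

t = 36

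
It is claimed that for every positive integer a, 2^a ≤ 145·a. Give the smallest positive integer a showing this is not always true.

a = 11

A counterexample is any positive integer a such that 2^a > 145·a; we check each in order.
The first 10 eligible values, up to a = 10, all satisfy the conclusion.
a = 11: 2^a = 2048 and 145·a = 1595, so 2048 > 1595.
Thus a = 11 disproves the claim, and no smaller a works.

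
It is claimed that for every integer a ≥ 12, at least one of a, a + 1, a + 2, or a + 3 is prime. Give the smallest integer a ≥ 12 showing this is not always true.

a = 24

A counterexample is any integer a ≥ 12 such that a, a + 1, a + 2, a + 3 are all composite; we check each in order.
The first 12 eligible values, up to a = 23, all satisfy the conclusion.
a = 24: 24 = 2 × 12; 25 = 5 × 5; 26 = 2 × 13; 27 = 3 × 9 — all composite.
So a = 24 is the smallest counterexample.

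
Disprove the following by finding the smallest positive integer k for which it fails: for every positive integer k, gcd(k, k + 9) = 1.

Check each positive integer k in order until gcd(k, k + 9) > 1.
k = 1: gcd(1, 10) = 1.
k = 2: gcd(2, 11) = 1.
k = 3: gcd(3, 12) = 3.
Thus k = 3 disproves the claim, and no smaller k works.

k = 3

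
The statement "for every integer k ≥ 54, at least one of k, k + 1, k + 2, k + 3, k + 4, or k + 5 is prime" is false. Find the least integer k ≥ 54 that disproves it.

We need the least integer k ≥ 54 for which k, k + 1, k + 2, k + 3, k + 4, k + 5 are all composite.
The first 36 eligible values, up to k = 89, all satisfy the conclusion.
k = 90: 90 = 2 × 45; 91 = 7 × 13; 92 = 2 × 46; 93 = 3 × 31; 94 = 2 × 47; 95 = 5 × 19 — all composite.
So k = 90 is the smallest counterexample.

k = 90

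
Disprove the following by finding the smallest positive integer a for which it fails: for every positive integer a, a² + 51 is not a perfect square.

a = 7

Check each positive integer a in order until a² + 51 is a perfect square.
The first 6 eligible values, up to a = 6, all satisfy the conclusion.
a = 7: 7² + 51 = 100 = 10², a perfect square.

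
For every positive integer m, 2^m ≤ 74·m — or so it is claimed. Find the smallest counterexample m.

Check each positive integer m in order until 2^m > 74·m.
For m = 1, 2, 3, 4, 5, 6, 7, 8, 9 the conclusion holds.
m = 10: 2^m = 1024 and 74·m = 740, so 1024 > 740.

m = 10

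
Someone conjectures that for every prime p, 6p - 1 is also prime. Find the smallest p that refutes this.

The first 4 eligible values, up to p = 7, all satisfy the conclusion.
p = 11: 6p - 1 = 65 = 5 × 13, not prime.
Hence p = 11 is a counterexample.

p = 11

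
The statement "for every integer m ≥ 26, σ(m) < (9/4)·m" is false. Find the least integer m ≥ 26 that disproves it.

A counterexample is any integer m ≥ 26 such that the claim fails; we check each in order.
For m = 26, 27, 28, 29 the conclusion holds.
m = 30: σ(30) = 72; 72 ≥ 135/2.
Hence m = 30 is a counterexample.

m = 30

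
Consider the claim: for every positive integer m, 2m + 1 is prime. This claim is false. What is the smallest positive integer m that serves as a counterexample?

m = 1: 2m + 1 = 3, prime.
m = 2: 2m + 1 = 5, prime.
m = 3: 2m + 1 = 7, prime.
m = 4: 2m + 1 = 9 = 3 × 3, composite.
Thus m = 4 disproves the claim, and no smaller m works.

m = 4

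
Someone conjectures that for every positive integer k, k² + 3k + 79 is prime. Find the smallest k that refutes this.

k = 5

For k = 1, 2, 3, 4 the conclusion holds.
k = 5: k² + 3k + 79 = 119 = 7 × 17, composite.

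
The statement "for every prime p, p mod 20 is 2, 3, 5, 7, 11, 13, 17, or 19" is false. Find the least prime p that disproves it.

A counterexample is any prime p such that the claim fails; we check each in order.
For p = 2, 3, 5, 7, 11, 13, 17, 19, 23 the conclusion holds.
p = 29: 29 mod 20 = 9 — not in {2, 3, 5, 7, 11, 13, 17, 19}.
So p = 29 is the smallest counterexample.

p = 29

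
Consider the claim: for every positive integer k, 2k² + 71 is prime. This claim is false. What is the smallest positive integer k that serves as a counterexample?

k = 5

k = 1: 2k² + 71 = 73, prime.
k = 2: 2k² + 71 = 79, prime.
k = 3: 2k² + 71 = 89, prime.
k = 4: 2k² + 71 = 103, prime.
k = 5: 2k² + 71 = 121 = 11 × 11, composite.
Thus k = 5 disproves the claim, and no smaller k works.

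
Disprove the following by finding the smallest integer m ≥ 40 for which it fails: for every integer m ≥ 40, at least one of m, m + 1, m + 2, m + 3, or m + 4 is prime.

We need the least integer m ≥ 40 for which m, m + 1, m + 2, m + 3, m + 4 are all composite.
The first 8 eligible values, up to m = 47, all satisfy the conclusion.
m = 48: 48 = 2 × 24; 49 = 7 × 7; 50 = 2 × 25; 51 = 3 × 17; 52 = 2 × 26 — all composite.

m = 48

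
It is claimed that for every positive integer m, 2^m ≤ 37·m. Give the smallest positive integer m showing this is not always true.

m = 9

For m = 1, 2, 3, 4, 5, 6, 7, 8 the conclusion holds.
m = 9: 2^m = 512 and 37·m = 333, so 512 > 333.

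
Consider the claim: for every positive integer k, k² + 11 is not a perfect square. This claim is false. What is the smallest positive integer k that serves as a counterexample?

A counterexample is any positive integer k such that k² + 11 is a perfect square; we check each in order.
k = 1: 1² + 11 = 12, not a perfect square.
k = 2: 2² + 11 = 15, not a perfect square.
k = 3: 3² + 11 = 20, not a perfect square.
k = 4: 4² + 11 = 27, not a perfect square.
k = 5: 5² + 11 = 36 = 6², a perfect square.
Thus k = 5 disproves the claim, and no smaller k works.

k = 5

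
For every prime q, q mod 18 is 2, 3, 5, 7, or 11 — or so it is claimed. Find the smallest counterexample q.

We need the least prime q for which the claim fails.
The first 5 eligible values, up to q = 11, all satisfy the conclusion.
q = 13: 13 mod 18 = 13 — not in {2, 3, 5, 7, 11}.

q = 13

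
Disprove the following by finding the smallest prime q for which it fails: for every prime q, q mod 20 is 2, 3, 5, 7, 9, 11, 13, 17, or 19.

q = 41

For q = 2, 3, 5, 7, …, 29, 31, 37 the conclusion holds.
q = 41: 41 mod 20 = 1 — not in {2, 3, 5, 7, 9, 11, 13, 17, 19}.
So q = 41 is the smallest counterexample.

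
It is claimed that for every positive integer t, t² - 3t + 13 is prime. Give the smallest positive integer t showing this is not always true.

t = 12

The first 11 eligible values, up to t = 11, all satisfy the conclusion.
t = 12: t² - 3t + 13 = 121 = 11 × 11, composite.
So t = 12 is the smallest counterexample.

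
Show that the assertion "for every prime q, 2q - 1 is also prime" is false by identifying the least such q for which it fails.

For q = 2, 3 the conclusion holds.
q = 5: 2q - 1 = 9 = 3 × 3, not prime.
Thus q = 5 disproves the claim, and no smaller q works.

q = 5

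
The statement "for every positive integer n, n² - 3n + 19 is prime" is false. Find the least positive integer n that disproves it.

n = 18

We need the least positive integer n for which n² - 3n + 19 is not prime.
The first 17 eligible values, up to n = 17, all satisfy the conclusion.
n = 18: n² - 3n + 19 = 289 = 17 × 17, composite.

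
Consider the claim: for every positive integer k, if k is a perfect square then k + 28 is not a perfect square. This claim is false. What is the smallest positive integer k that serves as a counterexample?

Check each positive integer k in order until k is a perfect square but k + 28 is a perfect square.
For k = 1, 4, 9, 16, 25 the conclusion holds.
k = 36: 36 = 6² and 36 + 28 = 64 = 8².

k = 36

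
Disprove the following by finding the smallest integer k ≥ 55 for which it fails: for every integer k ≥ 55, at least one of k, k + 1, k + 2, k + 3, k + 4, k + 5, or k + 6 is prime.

Check each integer k ≥ 55 in order until k, k + 1, k + 2, k + 3, k + 4, k + 5, k + 6 are all composite.
For k = 55, 56, 57, 58, …, 87, 88, 89 the conclusion holds.
k = 90: 90 = 2 × 45; 91 = 7 × 13; 92 = 2 × 46; 93 = 3 × 31; 94 = 2 × 47; 95 = 5 × 19; 96 = 2 × 48 — all composite.

k = 90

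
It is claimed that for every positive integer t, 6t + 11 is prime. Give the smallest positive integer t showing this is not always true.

A counterexample is any positive integer t such that 6t + 11 is not prime; we check each in order.
For t = 1, 2, 3 the conclusion holds.
t = 4: 6t + 11 = 35 = 5 × 7, composite.

t = 4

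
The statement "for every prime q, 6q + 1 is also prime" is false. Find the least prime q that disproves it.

Check each prime q in order until 6q + 1 is not prime.
q = 2: 6q + 1 = 13, prime.
q = 3: 6q + 1 = 19, prime.
q = 5: 6q + 1 = 31, prime.
q = 7: 6q + 1 = 43, prime.
q = 11: 6q + 1 = 67, prime.
q = 13: 6q + 1 = 79, prime.
q = 17: 6q + 1 = 103, prime.
q = 19: 6q + 1 = 115 = 5 × 23, not prime.
Hence q = 19 is a counterexample.

q = 19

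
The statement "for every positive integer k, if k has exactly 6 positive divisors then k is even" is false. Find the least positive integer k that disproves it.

k = 45

A counterexample is any positive integer k such that k has exactly 6 positive divisors but k is odd; we check each in order.
The first 6 eligible values, up to k = 44, all satisfy the conclusion.
k = 45: divisors of 45: 1, 3, 5, 9, 15, 45; 45 is odd.
Hence k = 45 is a counterexample.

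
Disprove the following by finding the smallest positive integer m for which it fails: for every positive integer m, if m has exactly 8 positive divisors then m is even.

m = 105

A counterexample is any positive integer m such that m has exactly 8 positive divisors but m is odd; we check each in order.
The first 12 eligible values, up to m = 104, all satisfy the conclusion.
m = 105: divisors of 105: 1, 3, 5, 7, 15, 21, 35, 105; 105 is odd.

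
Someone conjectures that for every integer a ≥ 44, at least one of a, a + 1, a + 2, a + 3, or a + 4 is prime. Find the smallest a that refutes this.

Check each integer a ≥ 44 in order until a, a + 1, a + 2, a + 3, a + 4 are all composite.
a = 44: 47 is prime.
a = 45: 47 is prime.
a = 46: 47 is prime.
a = 47: 47 is prime.
a = 48: 48 = 2 × 24; 49 = 7 × 7; 50 = 2 × 25; 51 = 3 × 17; 52 = 2 × 26 — all composite.

a = 48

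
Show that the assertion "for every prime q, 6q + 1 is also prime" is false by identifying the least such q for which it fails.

Check each prime q in order until 6q + 1 is not prime.
q = 2: 6q + 1 = 13, prime.
q = 3: 6q + 1 = 19, prime.
q = 5: 6q + 1 = 31, prime.
q = 7: 6q + 1 = 43, prime.
q = 11: 6q + 1 = 67, prime.
q = 13: 6q + 1 = 79, prime.
q = 17: 6q + 1 = 103, prime.
q = 19: 6q + 1 = 115 = 5 × 23, not prime.
So q = 19 is the smallest counterexample.

q = 19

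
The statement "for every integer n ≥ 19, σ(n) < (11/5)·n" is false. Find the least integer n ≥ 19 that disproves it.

Check each integer n ≥ 19 in order until the claim fails.
The first 5 eligible values, up to n = 23, all satisfy the conclusion.
n = 24: σ(24) = 60; 60 ≥ 264/5.
Hence n = 24 is a counterexample.

n = 24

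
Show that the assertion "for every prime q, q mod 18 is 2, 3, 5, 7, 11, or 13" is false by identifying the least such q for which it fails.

Check each prime q in order until the claim fails.
The first 6 eligible values, up to q = 13, all satisfy the conclusion.
q = 17: 17 mod 18 = 17 — not in {2, 3, 5, 7, 11, 13}.

q = 17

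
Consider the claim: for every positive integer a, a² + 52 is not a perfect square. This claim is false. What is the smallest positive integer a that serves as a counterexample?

a = 12

Check each positive integer a in order until a² + 52 is a perfect square.
For a = 1, 2, 3, 4, …, 9, 10, 11 the conclusion holds.
a = 12: 12² + 52 = 196 = 14², a perfect square.
So a = 12 is the smallest counterexample.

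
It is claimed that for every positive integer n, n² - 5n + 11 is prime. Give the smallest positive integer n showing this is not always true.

n = 7

We need the least positive integer n for which n² - 5n + 11 is not prime.
n = 1: n² - 5n + 11 = 7, prime.
n = 2: n² - 5n + 11 = 5, prime.
n = 3: n² - 5n + 11 = 5, prime.
n = 4: n² - 5n + 11 = 7, prime.
n = 5: n² - 5n + 11 = 11, prime.
n = 6: n² - 5n + 11 = 17, prime.
n = 7: n² - 5n + 11 = 25 = 5 × 5, composite.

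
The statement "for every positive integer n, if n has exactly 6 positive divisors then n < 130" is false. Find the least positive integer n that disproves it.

A counterexample is any positive integer n such that n has exactly 6 positive divisors but the claim fails; we check each in order.
For n = 12, 18, 20, 28, …, 116, 117, 124 the conclusion holds.
n = 147: τ(147) = 6; 147 ≥ 130.

n = 147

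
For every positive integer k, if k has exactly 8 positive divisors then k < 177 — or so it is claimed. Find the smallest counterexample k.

k = 182

We need the least positive integer k for which k has exactly 8 positive divisors but the claim fails.
For k = 24, 30, 40, 42, …, 165, 170, 174 the conclusion holds.
k = 182: τ(182) = 8; 182 ≥ 177.
Thus k = 182 disproves the claim, and no smaller k works.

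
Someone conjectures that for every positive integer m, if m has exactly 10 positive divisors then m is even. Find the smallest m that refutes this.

We need the least positive integer m for which m has exactly 10 positive divisors but m is odd.
For m = 48, 80, 112, 162, 176, 208, 272, 304, 368 the conclusion holds.
m = 405: divisors of 405: 10 divisors; 405 is odd.
So m = 405 is the smallest counterexample.

m = 405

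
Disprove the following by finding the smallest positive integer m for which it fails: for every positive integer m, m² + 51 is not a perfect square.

m = 7

We need the least positive integer m for which m² + 51 is a perfect square.
For m = 1, 2, 3, 4, 5, 6 the conclusion holds.
m = 7: 7² + 51 = 100 = 10², a perfect square.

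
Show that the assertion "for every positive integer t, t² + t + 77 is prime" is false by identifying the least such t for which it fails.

A counterexample is any positive integer t such that t² + t + 77 is not prime; we check each in order.
The first 5 eligible values, up to t = 5, all satisfy the conclusion.
t = 6: t² + t + 77 = 119 = 7 × 17, composite.
Hence t = 6 is a counterexample.

t = 6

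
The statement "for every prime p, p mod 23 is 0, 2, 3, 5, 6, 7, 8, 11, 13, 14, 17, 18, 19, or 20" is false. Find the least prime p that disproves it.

We need the least prime p for which the claim fails.
The first 14 eligible values, up to p = 43, all satisfy the conclusion.
p = 47: 47 mod 23 = 1 — not in {0, 2, 3, 5, 6, 7, 8, 11, 13, 14, 17, 18, 19, 20}.
Hence p = 47 is a counterexample.

p = 47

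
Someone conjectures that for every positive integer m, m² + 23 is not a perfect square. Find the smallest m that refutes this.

m = 11

We need the least positive integer m for which m² + 23 is a perfect square.
The first 10 eligible values, up to m = 10, all satisfy the conclusion.
m = 11: 11² + 23 = 144 = 12², a perfect square.
Hence m = 11 is a counterexample.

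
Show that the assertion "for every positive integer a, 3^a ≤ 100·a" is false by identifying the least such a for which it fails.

a = 6

Check each positive integer a in order until 3^a > 100·a.
The first 5 eligible values, up to a = 5, all satisfy the conclusion.
a = 6: 3^a = 729 and 100·a = 600, so 729 > 600.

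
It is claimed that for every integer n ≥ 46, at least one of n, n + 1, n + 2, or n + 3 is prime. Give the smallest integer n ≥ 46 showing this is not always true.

n = 48

For n = 46, 47 the conclusion holds.
n = 48: 48 = 2 × 24; 49 = 7 × 7; 50 = 2 × 25; 51 = 3 × 17 — all composite.
Thus n = 48 disproves the claim, and no smaller n works.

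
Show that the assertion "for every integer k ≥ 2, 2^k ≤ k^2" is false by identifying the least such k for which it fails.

k = 5

We need the least integer k ≥ 2 for which 2^k > k^2.
k = 2: 2^k = 4 and k^2 = 4, so 4 ≤ 4.
k = 3: 2^k = 8 and k^2 = 9, so 8 ≤ 9.
k = 4: 2^k = 16 and k^2 = 16, so 16 ≤ 16.
k = 5: 2^k = 32 and k^2 = 25, so 32 > 25.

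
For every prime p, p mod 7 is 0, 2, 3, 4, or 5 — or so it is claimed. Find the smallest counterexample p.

p = 13

We need the least prime p for which the claim fails.
The first 5 eligible values, up to p = 11, all satisfy the conclusion.
p = 13: 13 mod 7 = 6 — not in {0, 2, 3, 4, 5}.
So p = 13 is the smallest counterexample.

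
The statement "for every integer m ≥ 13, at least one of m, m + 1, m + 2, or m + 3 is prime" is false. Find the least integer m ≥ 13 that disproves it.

m = 24

We need the least integer m ≥ 13 for which m, m + 1, m + 2, m + 3 are all composite.
For m = 13, 14, 15, 16, …, 21, 22, 23 the conclusion holds.
m = 24: 24 = 2 × 12; 25 = 5 × 5; 26 = 2 × 13; 27 = 3 × 9 — all composite.
Thus m = 24 disproves the claim, and no smaller m works.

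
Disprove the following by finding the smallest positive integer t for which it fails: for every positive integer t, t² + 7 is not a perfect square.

We need the least positive integer t for which t² + 7 is a perfect square.
For t = 1, 2 the conclusion holds.
t = 3: 3² + 7 = 16 = 4², a perfect square.
Thus t = 3 disproves the claim, and no smaller t works.

t = 3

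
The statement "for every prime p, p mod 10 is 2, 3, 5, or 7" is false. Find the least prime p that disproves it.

p = 11

Check each prime p in order until the claim fails.
For p = 2, 3, 5, 7 the conclusion holds.
p = 11: 11 mod 10 = 1 — not in {2, 3, 5, 7}.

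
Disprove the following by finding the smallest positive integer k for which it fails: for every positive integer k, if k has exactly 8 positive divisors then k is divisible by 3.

k = 40

k = 24: τ(24) = 8; 24 mod 3 = 0.
k = 30: τ(30) = 8; 30 mod 3 = 0.
k = 40: τ(40) = 8; 40 mod 3 = 1.
Hence k = 40 is a counterexample.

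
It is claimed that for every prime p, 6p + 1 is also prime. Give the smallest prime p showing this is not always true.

p = 2: 6p + 1 = 13, prime.
p = 3: 6p + 1 = 19, prime.
p = 5: 6p + 1 = 31, prime.
p = 7: 6p + 1 = 43, prime.
p = 11: 6p + 1 = 67, prime.
p = 13: 6p + 1 = 79, prime.
p = 17: 6p + 1 = 103, prime.
p = 19: 6p + 1 = 115 = 5 × 23, not prime.

p = 19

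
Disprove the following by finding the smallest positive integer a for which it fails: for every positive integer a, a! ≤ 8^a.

a = 20

A counterexample is any positive integer a such that a! > 8^a; we check each in order.
For a = 1, 2, 3, 4, …, 17, 18, 19 the conclusion holds.
a = 20: a! = 2432902008176640000 and 8^a = 1152921504606846976, so 2432902008176640000 > 1152921504606846976.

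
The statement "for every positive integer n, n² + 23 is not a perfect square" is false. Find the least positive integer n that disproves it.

n = 11

A counterexample is any positive integer n such that n² + 23 is a perfect square; we check each in order.
For n = 1, 2, 3, 4, 5, 6, 7, 8, 9, 10 the conclusion holds.
n = 11: 11² + 23 = 144 = 12², a perfect square.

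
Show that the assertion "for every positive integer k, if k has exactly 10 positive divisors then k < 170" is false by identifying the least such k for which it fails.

k = 176

We need the least positive integer k for which k has exactly 10 positive divisors but the claim fails.
The first 4 eligible values, up to k = 162, all satisfy the conclusion.
k = 176: τ(176) = 10; 176 ≥ 170.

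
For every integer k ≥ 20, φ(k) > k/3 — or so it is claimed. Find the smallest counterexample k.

k = 24

Check each integer k ≥ 20 in order until the claim fails.
For k = 20, 21, 22, 23 the conclusion holds.
k = 24: φ(24) = 8 and 24/3 = 8, so φ(24) ≤ 24/3.
Hence k = 24 is a counterexample.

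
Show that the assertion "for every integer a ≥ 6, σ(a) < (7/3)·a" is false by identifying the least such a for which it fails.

a = 12

a = 6: σ(6) = 12; 12 < 14.
a = 7: σ(7) = 8; 8 < 49/3.
a = 8: σ(8) = 15; 15 < 56/3.
a = 9: σ(9) = 13; 13 < 21.
a = 10: σ(10) = 18; 18 < 70/3.
a = 11: σ(11) = 12; 12 < 77/3.
a = 12: σ(12) = 28; 28 ≥ 28.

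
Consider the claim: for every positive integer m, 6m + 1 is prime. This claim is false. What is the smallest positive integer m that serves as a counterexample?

m = 4

We need the least positive integer m for which 6m + 1 is not prime.
For m = 1, 2, 3 the conclusion holds.
m = 4: 6m + 1 = 25 = 5 × 5, composite.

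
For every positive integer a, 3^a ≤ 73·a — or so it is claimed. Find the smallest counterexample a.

a = 6

Check each positive integer a in order until 3^a > 73·a.
a = 1: 3^a = 3 and 73·a = 73, so 3 ≤ 73.
a = 2: 3^a = 9 and 73·a = 146, so 9 ≤ 146.
a = 3: 3^a = 27 and 73·a = 219, so 27 ≤ 219.
a = 4: 3^a = 81 and 73·a = 292, so 81 ≤ 292.
a = 5: 3^a = 243 and 73·a = 365, so 243 ≤ 365.
a = 6: 3^a = 729 and 73·a = 438, so 729 > 438.
Hence a = 6 is a counterexample.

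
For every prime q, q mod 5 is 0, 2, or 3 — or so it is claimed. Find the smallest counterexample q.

The first 4 eligible values, up to q = 7, all satisfy the conclusion.
q = 11: 11 mod 5 = 1 — not in {0, 2, 3}.
Thus q = 11 disproves the claim, and no smaller q works.

q = 11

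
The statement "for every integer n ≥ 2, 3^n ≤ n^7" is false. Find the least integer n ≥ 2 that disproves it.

For n = 2, 3, 4, 5, …, 16, 17, 18 the conclusion holds.
n = 19: 3^n = 1162261467 and n^7 = 893871739, so 1162261467 > 893871739.

n = 19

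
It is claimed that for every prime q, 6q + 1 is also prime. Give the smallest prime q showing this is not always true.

q = 19

Check each prime q in order until 6q + 1 is not prime.
q = 2: 6q + 1 = 13, prime.
q = 3: 6q + 1 = 19, prime.
q = 5: 6q + 1 = 31, prime.
q = 7: 6q + 1 = 43, prime.
q = 11: 6q + 1 = 67, prime.
q = 13: 6q + 1 = 79, prime.
q = 17: 6q + 1 = 103, prime.
q = 19: 6q + 1 = 115 = 5 × 23, not prime.
So q = 19 is the smallest counterexample.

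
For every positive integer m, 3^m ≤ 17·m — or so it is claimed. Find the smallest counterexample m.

m = 4

For m = 1, 2, 3 the conclusion holds.
m = 4: 3^m = 81 and 17·m = 68, so 81 > 68.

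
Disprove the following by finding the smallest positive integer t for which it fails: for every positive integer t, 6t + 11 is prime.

t = 4

For t = 1, 2, 3 the conclusion holds.
t = 4: 6t + 11 = 35 = 5 × 7, composite.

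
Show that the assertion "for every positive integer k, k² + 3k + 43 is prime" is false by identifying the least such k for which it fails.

Check each positive integer k in order until k² + 3k + 43 is not prime.
For k = 1, 2, 3, 4, …, 36, 37, 38 the conclusion holds.
k = 39: k² + 3k + 43 = 1681 = 41 × 41, composite.

k = 39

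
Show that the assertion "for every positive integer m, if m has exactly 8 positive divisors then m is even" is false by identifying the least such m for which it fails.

Check each positive integer m in order until m has exactly 8 positive divisors but m is odd.
For m = 24, 30, 40, 42, …, 88, 102, 104 the conclusion holds.
m = 105: divisors of 105: 1, 3, 5, 7, 15, 21, 35, 105; 105 is odd.
So m = 105 is the smallest counterexample.

m = 105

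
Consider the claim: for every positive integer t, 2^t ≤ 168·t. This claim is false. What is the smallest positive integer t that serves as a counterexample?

For t = 1, 2, 3, 4, 5, 6, 7, 8, 9, 10 the conclusion holds.
t = 11: 2^t = 2048 and 168·t = 1848, so 2048 > 1848.
Thus t = 11 disproves the claim, and no smaller t works.

t = 11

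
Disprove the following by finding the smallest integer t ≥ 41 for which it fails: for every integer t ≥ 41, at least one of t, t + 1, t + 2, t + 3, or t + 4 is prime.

t = 48

Check each integer t ≥ 41 in order until t, t + 1, t + 2, t + 3, t + 4 are all composite.
For t = 41, 42, 43, 44, 45, 46, 47 the conclusion holds.
t = 48: 48 = 2 × 24; 49 = 7 × 7; 50 = 2 × 25; 51 = 3 × 17; 52 = 2 × 26 — all composite.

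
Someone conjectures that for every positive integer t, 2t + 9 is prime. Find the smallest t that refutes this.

Check each positive integer t in order until 2t + 9 is not prime.
t = 1: 2t + 9 = 11, prime.
t = 2: 2t + 9 = 13, prime.
t = 3: 2t + 9 = 15 = 3 × 5, composite.
So t = 3 is the smallest counterexample.

t = 3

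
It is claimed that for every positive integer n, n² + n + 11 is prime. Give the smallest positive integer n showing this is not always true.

A counterexample is any positive integer n such that n² + n + 11 is not prime; we check each in order.
For n = 1, 2, 3, 4, 5, 6, 7, 8, 9 the conclusion holds.
n = 10: n² + n + 11 = 121 = 11 × 11, composite.

n = 10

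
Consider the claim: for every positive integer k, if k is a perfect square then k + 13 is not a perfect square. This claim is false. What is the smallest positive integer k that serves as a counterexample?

k = 36

A counterexample is any positive integer k such that k is a perfect square but k + 13 is a perfect square; we check each in order.
k = 1: 1 + 13 = 14, not a perfect square.
k = 4: 4 + 13 = 17, not a perfect square.
k = 9: 9 + 13 = 22, not a perfect square.
k = 16: 16 + 13 = 29, not a perfect square.
k = 25: 25 + 13 = 38, not a perfect square.
k = 36: 36 = 6² and 36 + 13 = 49 = 7².
Thus k = 36 disproves the claim, and no smaller k works.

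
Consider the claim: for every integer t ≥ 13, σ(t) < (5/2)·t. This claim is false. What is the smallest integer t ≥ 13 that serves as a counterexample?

For t = 13, 14, 15, 16, …, 21, 22, 23 the conclusion holds.
t = 24: σ(24) = 60; 60 ≥ 60.

t = 24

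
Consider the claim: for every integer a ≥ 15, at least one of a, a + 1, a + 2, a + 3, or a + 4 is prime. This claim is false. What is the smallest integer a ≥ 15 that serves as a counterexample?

We need the least integer a ≥ 15 for which a, a + 1, a + 2, a + 3, a + 4 are all composite.
For a = 15, 16, 17, 18, 19, 20, 21, 22, 23 the conclusion holds.
a = 24: 24 = 2 × 12; 25 = 5 × 5; 26 = 2 × 13; 27 = 3 × 9; 28 = 2 × 14 — all composite.

a = 24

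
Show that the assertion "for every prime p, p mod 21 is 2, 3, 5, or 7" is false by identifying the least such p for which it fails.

We need the least prime p for which the claim fails.
p = 2: 2 mod 21 = 2.
p = 3: 3 mod 21 = 3.
p = 5: 5 mod 21 = 5.
p = 7: 7 mod 21 = 7.
p = 11: 11 mod 21 = 11 — not in {2, 3, 5, 7}.
Hence p = 11 is a counterexample.

p = 11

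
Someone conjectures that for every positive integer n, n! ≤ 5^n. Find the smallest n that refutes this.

n = 12

We need the least positive integer n for which n! > 5^n.
For n = 1, 2, 3, 4, …, 9, 10, 11 the conclusion holds.
n = 12: n! = 479001600 and 5^n = 244140625, so 479001600 > 244140625.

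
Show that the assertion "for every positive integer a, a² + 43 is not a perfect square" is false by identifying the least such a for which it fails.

A counterexample is any positive integer a such that a² + 43 is a perfect square; we check each in order.
For a = 1, 2, 3, 4, …, 18, 19, 20 the conclusion holds.
a = 21: 21² + 43 = 484 = 22², a perfect square.

a = 21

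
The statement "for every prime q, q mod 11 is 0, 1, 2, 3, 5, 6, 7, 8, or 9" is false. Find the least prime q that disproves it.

We need the least prime q for which the claim fails.
For q = 2, 3, 5, 7, …, 23, 29, 31 the conclusion holds.
q = 37: 37 mod 11 = 4 — not in {0, 1, 2, 3, 5, 6, 7, 8, 9}.
Thus q = 37 disproves the claim, and no smaller q works.

q = 37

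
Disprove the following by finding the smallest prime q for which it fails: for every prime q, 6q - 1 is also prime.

We need the least prime q for which 6q - 1 is not prime.
q = 2: 6q - 1 = 11, prime.
q = 3: 6q - 1 = 17, prime.
q = 5: 6q - 1 = 29, prime.
q = 7: 6q - 1 = 41, prime.
q = 11: 6q - 1 = 65 = 5 × 13, not prime.
Thus q = 11 disproves the claim, and no smaller q works.

q = 11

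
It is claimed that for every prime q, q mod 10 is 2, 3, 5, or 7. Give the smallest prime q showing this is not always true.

We need the least prime q for which the claim fails.
For q = 2, 3, 5, 7 the conclusion holds.
q = 11: 11 mod 10 = 1 — not in {2, 3, 5, 7}.
Hence q = 11 is a counterexample.

q = 11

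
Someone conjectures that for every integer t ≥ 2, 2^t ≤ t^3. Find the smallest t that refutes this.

t = 10

The first 8 eligible values, up to t = 9, all satisfy the conclusion.
t = 10: 2^t = 1024 and t^3 = 1000, so 1024 > 1000.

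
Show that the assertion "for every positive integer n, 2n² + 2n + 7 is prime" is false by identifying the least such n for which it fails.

Check each positive integer n in order until 2n² + 2n + 7 is not prime.
For n = 1, 2, 3, 4, 5 the conclusion holds.
n = 6: 2n² + 2n + 7 = 91 = 7 × 13, composite.

n = 6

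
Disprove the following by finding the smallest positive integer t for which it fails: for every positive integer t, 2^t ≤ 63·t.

For t = 1, 2, 3, 4, 5, 6, 7, 8, 9 the conclusion holds.
t = 10: 2^t = 1024 and 63·t = 630, so 1024 > 630.

t = 10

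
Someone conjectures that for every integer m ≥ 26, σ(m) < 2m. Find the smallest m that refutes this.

A counterexample is any integer m ≥ 26 such that the claim fails; we check each in order.
For m = 26, 27 the conclusion holds.
m = 28: σ(28) = 56; 56 ≥ 56.
So m = 28 is the smallest counterexample.

m = 28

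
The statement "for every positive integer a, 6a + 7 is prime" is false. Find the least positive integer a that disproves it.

A counterexample is any positive integer a such that 6a + 7 is not prime; we check each in order.
a = 1: 6a + 7 = 13, prime.
a = 2: 6a + 7 = 19, prime.
a = 3: 6a + 7 = 25 = 5 × 5, composite.
So a = 3 is the smallest counterexample.

a = 3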